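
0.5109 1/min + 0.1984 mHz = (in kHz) 8.713e-06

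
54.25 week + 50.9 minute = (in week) 54.26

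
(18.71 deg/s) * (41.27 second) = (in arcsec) 2.78e+06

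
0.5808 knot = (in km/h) 1.076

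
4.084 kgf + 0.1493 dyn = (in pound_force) 9.004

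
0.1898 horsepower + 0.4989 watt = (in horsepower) 0.1905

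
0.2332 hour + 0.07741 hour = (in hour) 0.3106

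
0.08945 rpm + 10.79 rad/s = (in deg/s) 618.8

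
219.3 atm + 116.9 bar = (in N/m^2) 3.391e+07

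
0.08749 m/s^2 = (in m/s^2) 0.08749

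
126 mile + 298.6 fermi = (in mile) 126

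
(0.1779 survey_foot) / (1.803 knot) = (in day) 6.766e-07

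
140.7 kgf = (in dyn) 1.38e+08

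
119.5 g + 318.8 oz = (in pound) 20.19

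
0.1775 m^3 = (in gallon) 46.89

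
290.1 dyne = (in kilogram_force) 0.0002958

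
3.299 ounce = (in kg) 0.09353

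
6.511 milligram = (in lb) 1.435e-05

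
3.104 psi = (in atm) 0.2112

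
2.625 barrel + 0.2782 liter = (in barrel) 2.627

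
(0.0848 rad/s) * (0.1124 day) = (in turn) 131.1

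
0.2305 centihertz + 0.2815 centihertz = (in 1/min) 0.3072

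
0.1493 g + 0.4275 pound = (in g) 194.1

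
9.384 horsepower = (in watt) 6998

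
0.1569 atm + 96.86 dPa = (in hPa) 159.1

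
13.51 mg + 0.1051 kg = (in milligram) 1.051e+05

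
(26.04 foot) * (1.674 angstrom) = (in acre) 3.283e-13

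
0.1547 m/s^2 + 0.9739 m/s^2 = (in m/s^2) 1.129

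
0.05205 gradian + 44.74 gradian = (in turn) 0.112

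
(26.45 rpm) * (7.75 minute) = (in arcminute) 4.428e+06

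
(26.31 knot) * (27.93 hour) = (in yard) 1.488e+06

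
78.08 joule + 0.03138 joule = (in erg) 7.811e+08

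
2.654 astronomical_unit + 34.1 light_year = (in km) 3.226e+14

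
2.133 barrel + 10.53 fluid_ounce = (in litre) 339.4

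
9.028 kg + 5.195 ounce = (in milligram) 9.175e+06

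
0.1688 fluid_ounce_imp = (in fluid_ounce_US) 0.1622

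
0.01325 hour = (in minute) 0.795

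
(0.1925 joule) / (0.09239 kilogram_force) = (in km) 0.0002125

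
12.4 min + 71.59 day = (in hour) 1718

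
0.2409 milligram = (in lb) 5.311e-07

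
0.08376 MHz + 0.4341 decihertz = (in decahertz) 8376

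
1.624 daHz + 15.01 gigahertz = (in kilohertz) 1.501e+07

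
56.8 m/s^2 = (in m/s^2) 56.8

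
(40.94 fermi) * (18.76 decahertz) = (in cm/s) 7.68e-10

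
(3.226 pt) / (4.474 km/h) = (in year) 2.904e-11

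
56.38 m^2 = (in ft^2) 606.9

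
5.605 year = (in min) 2.946e+06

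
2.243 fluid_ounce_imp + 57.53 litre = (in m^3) 0.05759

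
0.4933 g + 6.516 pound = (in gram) 2956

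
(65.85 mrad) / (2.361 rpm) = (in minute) 0.004439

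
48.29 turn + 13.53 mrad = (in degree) 1.739e+04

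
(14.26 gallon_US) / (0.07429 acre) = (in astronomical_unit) 1.2e-15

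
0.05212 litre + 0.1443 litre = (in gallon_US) 0.05189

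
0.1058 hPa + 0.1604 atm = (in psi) 2.359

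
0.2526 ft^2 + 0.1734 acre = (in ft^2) 7554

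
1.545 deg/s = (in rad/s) 0.02697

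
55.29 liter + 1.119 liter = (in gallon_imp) 12.41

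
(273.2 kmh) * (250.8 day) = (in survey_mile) 1.022e+06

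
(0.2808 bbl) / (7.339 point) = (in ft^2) 185.6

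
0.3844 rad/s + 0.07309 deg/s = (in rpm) 3.683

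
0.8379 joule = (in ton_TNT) 2.003e-10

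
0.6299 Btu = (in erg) 6.646e+09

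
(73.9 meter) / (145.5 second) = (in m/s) 0.5079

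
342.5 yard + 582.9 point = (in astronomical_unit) 2.095e-09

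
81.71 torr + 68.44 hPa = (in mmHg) 133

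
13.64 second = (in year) 4.325e-07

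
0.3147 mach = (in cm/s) 1.072e+04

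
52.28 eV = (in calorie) 2.002e-18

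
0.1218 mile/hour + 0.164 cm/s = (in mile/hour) 0.1255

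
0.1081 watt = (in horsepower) 0.000145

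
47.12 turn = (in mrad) 2.961e+05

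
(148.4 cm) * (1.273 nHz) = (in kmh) 6.801e-09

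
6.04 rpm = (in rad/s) 0.6325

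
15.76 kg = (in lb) 34.74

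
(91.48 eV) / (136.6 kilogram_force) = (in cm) 1.094e-18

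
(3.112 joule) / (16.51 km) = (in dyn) 18.85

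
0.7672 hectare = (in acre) 1.896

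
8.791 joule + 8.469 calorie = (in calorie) 10.57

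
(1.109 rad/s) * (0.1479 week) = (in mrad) 9.92e+07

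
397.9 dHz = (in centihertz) 3979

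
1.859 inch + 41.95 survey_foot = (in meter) 12.83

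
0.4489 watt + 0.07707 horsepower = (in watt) 57.92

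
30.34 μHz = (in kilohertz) 3.034e-08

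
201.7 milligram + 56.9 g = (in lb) 0.1259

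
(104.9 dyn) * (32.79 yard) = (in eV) 1.963e+17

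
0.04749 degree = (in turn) 0.0001319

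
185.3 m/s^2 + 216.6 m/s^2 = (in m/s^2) 401.9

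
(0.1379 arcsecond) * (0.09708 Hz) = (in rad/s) 6.49e-08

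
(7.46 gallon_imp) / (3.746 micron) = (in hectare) 0.9053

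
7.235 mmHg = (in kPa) 0.9646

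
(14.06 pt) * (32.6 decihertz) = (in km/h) 0.05821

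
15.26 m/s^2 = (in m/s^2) 15.26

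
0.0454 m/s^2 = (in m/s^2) 0.0454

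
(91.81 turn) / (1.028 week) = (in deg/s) 0.05316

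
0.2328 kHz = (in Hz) 232.8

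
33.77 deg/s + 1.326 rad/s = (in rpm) 18.29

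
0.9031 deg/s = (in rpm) 0.1505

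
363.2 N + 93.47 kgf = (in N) 1280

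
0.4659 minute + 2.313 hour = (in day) 0.0967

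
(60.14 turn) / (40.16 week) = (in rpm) 0.0001486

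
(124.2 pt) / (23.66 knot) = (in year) 1.141e-10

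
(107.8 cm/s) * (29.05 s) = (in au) 2.093e-10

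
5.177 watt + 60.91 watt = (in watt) 66.09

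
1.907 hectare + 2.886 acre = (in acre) 7.598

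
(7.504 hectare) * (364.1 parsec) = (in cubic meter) 8.431e+23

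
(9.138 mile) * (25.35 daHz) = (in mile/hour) 8.339e+06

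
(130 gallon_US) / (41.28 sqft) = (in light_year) 1.356e-17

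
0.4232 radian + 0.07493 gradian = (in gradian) 27.02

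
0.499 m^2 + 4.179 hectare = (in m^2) 4.179e+04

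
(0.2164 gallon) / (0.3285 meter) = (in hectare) 2.494e-07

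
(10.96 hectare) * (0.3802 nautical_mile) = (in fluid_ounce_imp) 2.716e+12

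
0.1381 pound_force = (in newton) 0.6143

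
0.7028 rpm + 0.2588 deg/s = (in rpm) 0.7459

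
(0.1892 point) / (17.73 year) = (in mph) 2.67e-13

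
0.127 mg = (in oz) 4.48e-06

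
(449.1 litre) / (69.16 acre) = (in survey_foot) 5.264e-06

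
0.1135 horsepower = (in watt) 84.64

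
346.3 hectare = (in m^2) 3.463e+06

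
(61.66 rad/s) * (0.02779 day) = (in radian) 1.48e+05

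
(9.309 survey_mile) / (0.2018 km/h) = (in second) 2.673e+05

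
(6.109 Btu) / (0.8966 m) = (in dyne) 7.189e+08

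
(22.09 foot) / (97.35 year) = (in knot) 4.263e-09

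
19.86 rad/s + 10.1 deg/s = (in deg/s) 1148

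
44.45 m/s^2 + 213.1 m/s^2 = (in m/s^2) 257.6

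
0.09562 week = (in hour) 16.06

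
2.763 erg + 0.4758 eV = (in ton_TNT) 6.604e-17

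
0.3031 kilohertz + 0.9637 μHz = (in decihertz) 3031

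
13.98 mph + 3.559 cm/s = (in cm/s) 628.5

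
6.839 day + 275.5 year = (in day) 1.006e+05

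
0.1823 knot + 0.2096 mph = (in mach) 0.0005506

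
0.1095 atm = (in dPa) 1.11e+05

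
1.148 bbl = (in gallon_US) 48.22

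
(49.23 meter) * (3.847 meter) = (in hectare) 0.01894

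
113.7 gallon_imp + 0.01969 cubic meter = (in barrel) 3.375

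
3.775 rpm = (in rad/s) 0.3953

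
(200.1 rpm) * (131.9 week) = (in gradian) 1.064e+11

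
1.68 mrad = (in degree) 0.09626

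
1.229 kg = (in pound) 2.709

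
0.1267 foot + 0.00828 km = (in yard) 9.097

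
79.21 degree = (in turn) 0.22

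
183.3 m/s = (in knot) 356.3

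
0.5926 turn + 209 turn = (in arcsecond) 2.716e+08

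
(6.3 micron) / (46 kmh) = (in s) 4.93e-07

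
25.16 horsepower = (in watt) 1.876e+04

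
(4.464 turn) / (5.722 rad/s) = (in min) 0.0817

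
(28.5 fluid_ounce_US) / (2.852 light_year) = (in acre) 7.719e-24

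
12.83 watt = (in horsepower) 0.01721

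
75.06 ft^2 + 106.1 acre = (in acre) 106.1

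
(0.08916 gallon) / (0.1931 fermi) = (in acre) 4.319e+08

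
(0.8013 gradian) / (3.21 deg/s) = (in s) 0.2247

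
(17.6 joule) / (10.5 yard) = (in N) 1.833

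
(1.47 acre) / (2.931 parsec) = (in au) 4.397e-25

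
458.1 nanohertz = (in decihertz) 4.581e-06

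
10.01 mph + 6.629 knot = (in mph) 17.64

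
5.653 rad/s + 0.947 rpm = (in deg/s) 329.6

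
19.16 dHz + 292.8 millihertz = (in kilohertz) 0.002209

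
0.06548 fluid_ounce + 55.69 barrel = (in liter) 8854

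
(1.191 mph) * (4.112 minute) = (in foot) 431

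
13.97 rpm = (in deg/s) 83.82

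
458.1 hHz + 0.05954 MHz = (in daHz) 1.054e+04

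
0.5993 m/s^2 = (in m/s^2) 0.5993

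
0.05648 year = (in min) 2.969e+04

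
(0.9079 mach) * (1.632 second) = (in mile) 0.3135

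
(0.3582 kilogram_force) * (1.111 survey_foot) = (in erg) 1.19e+07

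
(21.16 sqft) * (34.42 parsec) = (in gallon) 5.516e+20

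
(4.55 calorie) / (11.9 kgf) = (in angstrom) 1.631e+09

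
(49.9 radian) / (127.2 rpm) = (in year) 1.188e-07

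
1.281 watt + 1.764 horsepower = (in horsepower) 1.766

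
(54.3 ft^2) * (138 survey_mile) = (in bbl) 7.047e+06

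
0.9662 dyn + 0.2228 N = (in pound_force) 0.05009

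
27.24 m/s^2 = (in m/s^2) 27.24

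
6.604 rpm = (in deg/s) 39.62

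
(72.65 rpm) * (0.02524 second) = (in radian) 0.192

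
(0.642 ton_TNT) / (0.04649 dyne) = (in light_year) 0.6107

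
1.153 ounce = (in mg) 3.269e+04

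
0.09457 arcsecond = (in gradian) 2.919e-05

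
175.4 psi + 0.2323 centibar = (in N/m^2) 1.21e+06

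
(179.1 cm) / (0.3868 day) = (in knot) 0.0001042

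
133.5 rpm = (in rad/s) 13.98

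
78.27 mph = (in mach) 0.1028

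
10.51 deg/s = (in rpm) 1.752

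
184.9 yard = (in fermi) 1.691e+17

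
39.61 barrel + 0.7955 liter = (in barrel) 39.62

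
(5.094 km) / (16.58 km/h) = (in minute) 18.43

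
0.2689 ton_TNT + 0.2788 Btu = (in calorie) 2.689e+08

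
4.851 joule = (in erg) 4.851e+07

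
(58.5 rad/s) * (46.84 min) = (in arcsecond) 3.391e+10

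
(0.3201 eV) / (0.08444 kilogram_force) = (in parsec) 2.007e-36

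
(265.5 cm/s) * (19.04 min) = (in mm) 3.033e+06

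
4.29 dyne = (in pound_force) 9.644e-06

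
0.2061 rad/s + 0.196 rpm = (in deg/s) 12.98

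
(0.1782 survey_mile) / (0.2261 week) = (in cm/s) 0.2097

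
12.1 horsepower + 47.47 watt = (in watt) 9070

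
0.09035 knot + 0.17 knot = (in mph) 0.2996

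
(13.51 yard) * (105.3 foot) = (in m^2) 396.5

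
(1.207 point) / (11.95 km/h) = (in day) 1.485e-09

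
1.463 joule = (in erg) 1.463e+07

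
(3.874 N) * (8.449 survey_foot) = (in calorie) 2.384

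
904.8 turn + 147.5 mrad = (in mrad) 5.685e+06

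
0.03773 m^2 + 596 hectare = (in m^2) 5.96e+06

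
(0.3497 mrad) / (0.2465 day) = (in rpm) 1.568e-07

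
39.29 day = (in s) 3.395e+06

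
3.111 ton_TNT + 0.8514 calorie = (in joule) 1.302e+10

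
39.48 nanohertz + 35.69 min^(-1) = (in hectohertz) 0.005948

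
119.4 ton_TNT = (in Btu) 4.735e+08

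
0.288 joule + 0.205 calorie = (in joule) 1.146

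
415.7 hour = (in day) 17.32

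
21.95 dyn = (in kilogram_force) 2.238e-05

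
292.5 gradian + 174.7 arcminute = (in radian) 4.645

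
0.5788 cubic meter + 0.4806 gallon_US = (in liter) 580.6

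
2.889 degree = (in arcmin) 173.3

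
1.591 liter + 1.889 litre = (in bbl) 0.02189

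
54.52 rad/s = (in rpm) 520.6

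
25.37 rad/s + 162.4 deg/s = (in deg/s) 1616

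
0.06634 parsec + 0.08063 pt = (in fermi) 2.047e+30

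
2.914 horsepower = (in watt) 2173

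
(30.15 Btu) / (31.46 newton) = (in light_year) 1.069e-13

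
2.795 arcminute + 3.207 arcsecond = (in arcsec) 170.9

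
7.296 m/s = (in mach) 0.02143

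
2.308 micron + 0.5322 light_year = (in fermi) 5.035e+30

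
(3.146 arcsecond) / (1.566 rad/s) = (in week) 1.61e-11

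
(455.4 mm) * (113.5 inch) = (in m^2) 1.313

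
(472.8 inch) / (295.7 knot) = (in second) 0.07894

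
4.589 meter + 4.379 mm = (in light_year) 4.855e-16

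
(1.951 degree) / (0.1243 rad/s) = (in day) 3.171e-06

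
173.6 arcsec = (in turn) 0.000134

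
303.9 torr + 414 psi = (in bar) 28.95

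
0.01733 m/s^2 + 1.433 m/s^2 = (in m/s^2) 1.45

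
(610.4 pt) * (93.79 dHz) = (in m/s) 2.02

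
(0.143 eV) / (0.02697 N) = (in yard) 9.29e-19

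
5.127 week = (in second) 3.101e+06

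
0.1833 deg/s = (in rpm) 0.03055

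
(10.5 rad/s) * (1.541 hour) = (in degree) 3.337e+06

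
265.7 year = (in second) 8.379e+09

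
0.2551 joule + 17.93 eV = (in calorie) 0.06097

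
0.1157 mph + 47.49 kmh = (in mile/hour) 29.62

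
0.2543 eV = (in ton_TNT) 9.738e-30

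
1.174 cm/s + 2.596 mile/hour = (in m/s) 1.172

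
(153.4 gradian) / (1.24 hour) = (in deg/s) 0.03093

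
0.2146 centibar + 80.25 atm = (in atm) 80.25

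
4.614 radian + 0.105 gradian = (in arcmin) 1.587e+04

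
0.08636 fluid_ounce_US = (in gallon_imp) 0.0005618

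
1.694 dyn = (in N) 1.694e-05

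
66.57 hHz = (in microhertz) 6.657e+09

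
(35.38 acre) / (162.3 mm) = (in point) 2.501e+09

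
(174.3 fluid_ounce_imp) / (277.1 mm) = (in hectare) 1.787e-06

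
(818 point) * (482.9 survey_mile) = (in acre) 55.42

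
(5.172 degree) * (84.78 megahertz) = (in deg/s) 4.385e+08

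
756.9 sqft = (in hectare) 0.007032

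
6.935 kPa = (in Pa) 6935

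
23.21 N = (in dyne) 2.321e+06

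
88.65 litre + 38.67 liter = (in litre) 127.3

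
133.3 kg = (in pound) 293.9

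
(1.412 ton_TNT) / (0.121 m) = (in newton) 4.882e+10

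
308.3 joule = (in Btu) 0.2922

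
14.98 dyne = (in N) 0.0001498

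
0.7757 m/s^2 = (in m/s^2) 0.7757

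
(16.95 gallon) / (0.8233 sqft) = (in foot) 2.752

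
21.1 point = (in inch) 0.2931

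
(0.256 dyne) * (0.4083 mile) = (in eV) 1.05e+16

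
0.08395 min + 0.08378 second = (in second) 5.121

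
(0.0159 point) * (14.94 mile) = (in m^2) 0.1349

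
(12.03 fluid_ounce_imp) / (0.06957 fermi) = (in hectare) 4.913e+08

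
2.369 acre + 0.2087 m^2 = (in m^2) 9587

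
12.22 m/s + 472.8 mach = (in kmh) 5.796e+05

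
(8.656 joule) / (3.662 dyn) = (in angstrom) 2.364e+15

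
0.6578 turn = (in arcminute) 1.421e+04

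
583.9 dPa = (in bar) 0.0005839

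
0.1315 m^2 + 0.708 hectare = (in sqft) 7.621e+04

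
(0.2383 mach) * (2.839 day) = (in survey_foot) 6.53e+07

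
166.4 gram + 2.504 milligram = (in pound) 0.3669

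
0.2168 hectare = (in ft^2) 2.334e+04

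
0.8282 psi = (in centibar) 5.71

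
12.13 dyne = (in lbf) 2.727e-05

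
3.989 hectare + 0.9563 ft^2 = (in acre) 9.857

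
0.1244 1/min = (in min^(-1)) 0.1244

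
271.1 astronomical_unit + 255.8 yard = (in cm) 4.056e+15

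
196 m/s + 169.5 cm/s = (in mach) 0.5806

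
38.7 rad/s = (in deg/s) 2217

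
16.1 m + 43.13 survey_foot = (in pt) 8.29e+04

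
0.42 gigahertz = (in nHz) 4.2e+17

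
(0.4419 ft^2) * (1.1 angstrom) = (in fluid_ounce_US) 1.527e-07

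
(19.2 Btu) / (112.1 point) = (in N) 5.122e+05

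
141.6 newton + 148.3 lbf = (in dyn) 8.013e+07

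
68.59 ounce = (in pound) 4.287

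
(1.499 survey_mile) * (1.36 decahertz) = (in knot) 6.378e+04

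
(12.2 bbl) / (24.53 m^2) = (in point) 224.1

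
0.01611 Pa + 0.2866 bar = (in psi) 4.157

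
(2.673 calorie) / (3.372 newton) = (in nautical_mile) 0.001791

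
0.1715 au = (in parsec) 8.315e-07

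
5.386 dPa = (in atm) 5.316e-06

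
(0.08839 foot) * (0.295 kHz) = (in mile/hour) 17.78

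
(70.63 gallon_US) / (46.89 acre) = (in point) 0.003994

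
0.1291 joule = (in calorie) 0.03086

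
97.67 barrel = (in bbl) 97.67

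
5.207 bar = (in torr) 3906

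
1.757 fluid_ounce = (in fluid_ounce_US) 1.757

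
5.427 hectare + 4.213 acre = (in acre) 17.62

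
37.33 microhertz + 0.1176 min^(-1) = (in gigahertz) 1.997e-12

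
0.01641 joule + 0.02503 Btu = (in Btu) 0.02505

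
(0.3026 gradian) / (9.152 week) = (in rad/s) 8.587e-10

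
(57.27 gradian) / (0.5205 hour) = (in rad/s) 0.0004801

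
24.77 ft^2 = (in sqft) 24.77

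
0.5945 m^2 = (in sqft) 6.399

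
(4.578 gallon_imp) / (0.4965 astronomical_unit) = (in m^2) 2.802e-13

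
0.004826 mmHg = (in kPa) 0.0006434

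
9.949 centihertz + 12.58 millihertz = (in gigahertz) 1.121e-10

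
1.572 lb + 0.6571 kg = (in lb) 3.021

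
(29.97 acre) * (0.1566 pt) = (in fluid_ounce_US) 2.266e+05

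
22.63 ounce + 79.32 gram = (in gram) 720.9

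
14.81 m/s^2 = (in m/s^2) 14.81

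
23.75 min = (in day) 0.01649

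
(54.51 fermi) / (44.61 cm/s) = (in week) 2.02e-19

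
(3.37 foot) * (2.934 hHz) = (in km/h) 1085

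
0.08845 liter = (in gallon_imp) 0.01946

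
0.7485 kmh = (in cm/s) 20.79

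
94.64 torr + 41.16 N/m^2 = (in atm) 0.1249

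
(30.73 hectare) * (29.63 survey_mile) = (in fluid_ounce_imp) 5.157e+14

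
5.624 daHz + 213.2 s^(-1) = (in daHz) 26.94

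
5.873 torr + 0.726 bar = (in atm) 0.7242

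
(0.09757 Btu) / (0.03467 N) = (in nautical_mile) 1.603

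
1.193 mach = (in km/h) 1462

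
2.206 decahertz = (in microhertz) 2.206e+07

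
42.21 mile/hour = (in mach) 0.05542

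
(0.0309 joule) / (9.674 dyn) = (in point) 9.054e+05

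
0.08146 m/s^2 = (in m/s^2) 0.08146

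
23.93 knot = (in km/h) 44.32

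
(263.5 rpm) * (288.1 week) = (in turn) 7.652e+08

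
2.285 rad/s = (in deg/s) 130.9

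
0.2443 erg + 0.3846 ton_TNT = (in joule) 1.609e+09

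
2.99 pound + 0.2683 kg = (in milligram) 1.625e+06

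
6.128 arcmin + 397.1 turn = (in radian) 2495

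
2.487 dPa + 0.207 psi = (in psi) 0.207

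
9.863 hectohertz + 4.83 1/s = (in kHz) 0.9911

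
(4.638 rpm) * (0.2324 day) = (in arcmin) 3.353e+07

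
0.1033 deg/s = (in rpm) 0.01722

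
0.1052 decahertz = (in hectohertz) 0.01052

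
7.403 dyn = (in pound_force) 1.664e-05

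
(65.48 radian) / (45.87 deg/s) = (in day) 0.0009466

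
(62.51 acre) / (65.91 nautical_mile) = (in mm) 2072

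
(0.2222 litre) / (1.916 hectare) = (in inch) 4.566e-07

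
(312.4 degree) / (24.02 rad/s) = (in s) 0.227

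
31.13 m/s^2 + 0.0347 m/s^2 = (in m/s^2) 31.16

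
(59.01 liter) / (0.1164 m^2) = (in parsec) 1.643e-17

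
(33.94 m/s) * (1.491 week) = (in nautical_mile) 1.653e+04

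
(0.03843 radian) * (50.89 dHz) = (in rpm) 1.868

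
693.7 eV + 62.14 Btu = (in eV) 4.092e+23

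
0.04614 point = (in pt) 0.04614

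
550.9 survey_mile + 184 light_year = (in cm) 1.741e+20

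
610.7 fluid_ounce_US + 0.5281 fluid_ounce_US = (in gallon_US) 4.775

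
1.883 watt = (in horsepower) 0.002525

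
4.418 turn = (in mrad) 2.776e+04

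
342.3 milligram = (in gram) 0.3423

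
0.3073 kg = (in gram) 307.3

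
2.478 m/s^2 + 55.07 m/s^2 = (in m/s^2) 57.55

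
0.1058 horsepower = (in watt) 78.9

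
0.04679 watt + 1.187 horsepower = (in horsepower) 1.187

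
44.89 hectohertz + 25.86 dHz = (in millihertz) 4.492e+06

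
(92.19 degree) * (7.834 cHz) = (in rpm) 1.204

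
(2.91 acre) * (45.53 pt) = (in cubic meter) 189.2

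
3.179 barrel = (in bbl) 3.179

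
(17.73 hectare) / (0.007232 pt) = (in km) 6.949e+07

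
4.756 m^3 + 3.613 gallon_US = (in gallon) 1260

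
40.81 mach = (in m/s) 1.39e+04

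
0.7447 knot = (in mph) 0.857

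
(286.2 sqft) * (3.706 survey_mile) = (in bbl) 9.975e+05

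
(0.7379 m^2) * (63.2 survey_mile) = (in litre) 7.505e+07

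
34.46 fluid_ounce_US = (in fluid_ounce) 34.46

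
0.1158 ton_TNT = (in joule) 4.845e+08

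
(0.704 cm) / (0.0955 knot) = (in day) 1.659e-06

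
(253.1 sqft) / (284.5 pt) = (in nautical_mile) 0.1265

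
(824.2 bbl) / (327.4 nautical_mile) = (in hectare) 2.161e-08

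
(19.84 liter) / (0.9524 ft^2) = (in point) 635.6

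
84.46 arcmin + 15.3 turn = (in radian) 96.16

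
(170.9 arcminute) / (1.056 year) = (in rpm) 1.426e-08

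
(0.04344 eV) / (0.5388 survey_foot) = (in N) 4.238e-20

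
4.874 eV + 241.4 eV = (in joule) 3.946e-17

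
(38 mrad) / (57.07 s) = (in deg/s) 0.03815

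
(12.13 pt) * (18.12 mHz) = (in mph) 0.0001734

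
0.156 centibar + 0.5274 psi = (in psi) 0.55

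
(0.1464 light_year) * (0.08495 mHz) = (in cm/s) 1.177e+13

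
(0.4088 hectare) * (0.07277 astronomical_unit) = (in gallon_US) 1.176e+16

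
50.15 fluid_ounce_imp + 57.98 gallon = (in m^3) 0.2209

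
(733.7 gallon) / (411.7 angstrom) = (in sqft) 7.261e+08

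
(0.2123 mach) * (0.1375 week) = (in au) 4.018e-05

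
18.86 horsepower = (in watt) 1.406e+04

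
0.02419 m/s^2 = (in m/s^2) 0.02419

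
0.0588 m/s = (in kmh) 0.2117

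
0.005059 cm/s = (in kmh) 0.0001821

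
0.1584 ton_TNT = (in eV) 4.137e+27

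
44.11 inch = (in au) 7.489e-12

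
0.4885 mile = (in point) 2.228e+06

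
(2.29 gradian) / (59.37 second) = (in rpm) 0.005786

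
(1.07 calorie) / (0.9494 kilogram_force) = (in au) 3.214e-12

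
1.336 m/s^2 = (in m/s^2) 1.336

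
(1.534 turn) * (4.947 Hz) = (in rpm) 455.3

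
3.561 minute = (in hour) 0.05935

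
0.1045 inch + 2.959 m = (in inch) 116.6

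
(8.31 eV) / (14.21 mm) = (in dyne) 9.37e-12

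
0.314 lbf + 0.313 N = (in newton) 1.71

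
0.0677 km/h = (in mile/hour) 0.04207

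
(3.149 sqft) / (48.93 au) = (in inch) 1.574e-12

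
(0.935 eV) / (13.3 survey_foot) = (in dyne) 3.695e-15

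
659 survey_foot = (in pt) 5.694e+05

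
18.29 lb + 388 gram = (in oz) 306.3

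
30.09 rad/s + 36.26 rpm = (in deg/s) 1942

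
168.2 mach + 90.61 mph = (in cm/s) 5.731e+06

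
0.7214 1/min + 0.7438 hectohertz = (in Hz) 74.39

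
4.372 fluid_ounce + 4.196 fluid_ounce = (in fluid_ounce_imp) 8.918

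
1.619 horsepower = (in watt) 1207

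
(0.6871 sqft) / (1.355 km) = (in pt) 0.1335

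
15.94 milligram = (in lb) 3.514e-05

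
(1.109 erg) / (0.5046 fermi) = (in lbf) 4.941e+07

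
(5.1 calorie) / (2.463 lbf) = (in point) 5521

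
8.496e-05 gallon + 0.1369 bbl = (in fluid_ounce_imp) 766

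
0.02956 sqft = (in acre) 6.786e-07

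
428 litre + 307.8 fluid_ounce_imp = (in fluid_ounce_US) 1.477e+04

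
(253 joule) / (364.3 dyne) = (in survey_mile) 43.15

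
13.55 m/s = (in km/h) 48.78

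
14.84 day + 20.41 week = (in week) 22.53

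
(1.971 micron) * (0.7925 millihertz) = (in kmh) 5.623e-09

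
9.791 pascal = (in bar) 9.791e-05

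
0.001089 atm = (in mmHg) 0.8276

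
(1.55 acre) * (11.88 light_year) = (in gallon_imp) 1.551e+23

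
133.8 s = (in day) 0.001549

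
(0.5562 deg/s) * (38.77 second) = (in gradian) 23.96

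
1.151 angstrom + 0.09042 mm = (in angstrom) 9.042e+05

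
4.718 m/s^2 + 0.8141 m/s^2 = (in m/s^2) 5.532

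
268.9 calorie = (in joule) 1125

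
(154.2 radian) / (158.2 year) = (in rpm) 2.951e-07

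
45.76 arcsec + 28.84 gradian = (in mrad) 453.2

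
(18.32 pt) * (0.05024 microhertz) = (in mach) 9.536e-13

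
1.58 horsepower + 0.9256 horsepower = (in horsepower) 2.506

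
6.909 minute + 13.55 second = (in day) 0.004955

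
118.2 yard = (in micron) 1.081e+08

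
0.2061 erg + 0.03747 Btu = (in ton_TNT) 9.449e-09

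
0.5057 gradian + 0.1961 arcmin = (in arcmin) 27.5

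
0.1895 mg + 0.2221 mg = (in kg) 4.116e-07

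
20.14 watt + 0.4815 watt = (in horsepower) 0.02765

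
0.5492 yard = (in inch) 19.77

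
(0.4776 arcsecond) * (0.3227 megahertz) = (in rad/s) 0.7472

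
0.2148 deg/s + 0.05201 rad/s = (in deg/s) 3.195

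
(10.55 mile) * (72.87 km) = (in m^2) 1.237e+09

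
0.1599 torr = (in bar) 0.0002132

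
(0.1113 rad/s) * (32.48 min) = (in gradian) 1.381e+04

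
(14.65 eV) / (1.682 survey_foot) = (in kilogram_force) 4.669e-19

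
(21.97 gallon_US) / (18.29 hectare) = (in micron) 0.4547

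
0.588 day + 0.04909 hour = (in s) 5.098e+04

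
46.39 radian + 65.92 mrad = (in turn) 7.394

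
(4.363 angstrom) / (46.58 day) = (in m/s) 1.084e-16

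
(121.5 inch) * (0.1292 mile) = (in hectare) 0.06417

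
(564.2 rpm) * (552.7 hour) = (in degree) 6.736e+09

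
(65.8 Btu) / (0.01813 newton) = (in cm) 3.829e+08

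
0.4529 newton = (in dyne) 4.529e+04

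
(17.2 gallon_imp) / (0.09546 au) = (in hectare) 5.475e-16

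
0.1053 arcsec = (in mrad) 0.0005105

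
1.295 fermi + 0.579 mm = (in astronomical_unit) 3.87e-15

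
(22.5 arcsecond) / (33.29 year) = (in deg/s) 5.953e-12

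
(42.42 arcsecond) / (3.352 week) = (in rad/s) 1.014e-10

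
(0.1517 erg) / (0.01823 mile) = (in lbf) 1.162e-10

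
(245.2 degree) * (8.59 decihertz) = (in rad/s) 3.676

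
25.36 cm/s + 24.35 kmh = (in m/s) 7.017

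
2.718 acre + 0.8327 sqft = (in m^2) 1.1e+04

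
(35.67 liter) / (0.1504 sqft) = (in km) 0.002553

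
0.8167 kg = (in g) 816.7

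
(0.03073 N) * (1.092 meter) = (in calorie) 0.00802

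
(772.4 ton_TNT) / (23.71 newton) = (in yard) 1.491e+11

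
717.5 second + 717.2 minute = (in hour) 12.15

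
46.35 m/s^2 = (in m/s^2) 46.35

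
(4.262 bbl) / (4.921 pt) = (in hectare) 0.03903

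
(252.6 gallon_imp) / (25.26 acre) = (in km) 1.123e-08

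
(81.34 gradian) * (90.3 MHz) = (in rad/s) 1.154e+08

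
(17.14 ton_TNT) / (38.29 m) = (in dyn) 1.873e+14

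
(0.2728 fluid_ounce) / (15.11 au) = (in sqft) 3.842e-17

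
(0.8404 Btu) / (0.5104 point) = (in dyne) 4.924e+11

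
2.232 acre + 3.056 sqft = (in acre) 2.232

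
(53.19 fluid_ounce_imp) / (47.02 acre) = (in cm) 7.942e-07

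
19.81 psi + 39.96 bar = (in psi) 599.4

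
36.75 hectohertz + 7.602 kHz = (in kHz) 11.28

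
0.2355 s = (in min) 0.003925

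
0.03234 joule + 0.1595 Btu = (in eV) 1.051e+21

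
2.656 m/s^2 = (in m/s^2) 2.656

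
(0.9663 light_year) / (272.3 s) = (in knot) 6.526e+13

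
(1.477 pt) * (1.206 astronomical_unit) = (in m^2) 9.401e+07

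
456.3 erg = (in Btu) 4.325e-08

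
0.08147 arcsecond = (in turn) 6.286e-08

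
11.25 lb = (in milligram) 5.103e+06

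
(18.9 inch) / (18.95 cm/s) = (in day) 2.932e-05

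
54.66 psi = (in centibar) 376.9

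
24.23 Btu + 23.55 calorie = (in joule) 2.566e+04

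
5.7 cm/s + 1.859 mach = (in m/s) 633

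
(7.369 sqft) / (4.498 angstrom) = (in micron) 1.522e+15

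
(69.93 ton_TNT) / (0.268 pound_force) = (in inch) 9.663e+12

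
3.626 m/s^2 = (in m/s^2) 3.626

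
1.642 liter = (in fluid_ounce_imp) 57.79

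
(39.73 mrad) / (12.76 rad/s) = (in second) 0.003114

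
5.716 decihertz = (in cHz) 57.16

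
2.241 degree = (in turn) 0.006225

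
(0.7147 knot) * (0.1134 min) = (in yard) 2.736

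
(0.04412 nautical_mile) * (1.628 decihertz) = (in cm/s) 1330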